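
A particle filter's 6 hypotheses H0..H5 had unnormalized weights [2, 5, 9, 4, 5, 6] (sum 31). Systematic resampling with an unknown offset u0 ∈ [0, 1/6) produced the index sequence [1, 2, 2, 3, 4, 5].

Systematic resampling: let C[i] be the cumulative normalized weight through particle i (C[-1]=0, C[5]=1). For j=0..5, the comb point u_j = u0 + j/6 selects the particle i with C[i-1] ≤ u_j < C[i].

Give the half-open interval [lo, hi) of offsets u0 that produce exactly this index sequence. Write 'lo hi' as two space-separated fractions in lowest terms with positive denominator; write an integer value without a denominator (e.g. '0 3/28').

C = [2/31, 7/31, 16/31, 20/31, 25/31, 1]
j=0 picked index 1: u0 ∈ [2/31, 7/31)
j=1 picked index 2: u0 ∈ [11/186, 65/186)
j=2 picked index 2: u0 ∈ [-10/93, 17/93)
j=3 picked index 3: u0 ∈ [1/62, 9/62)
j=4 picked index 4: u0 ∈ [-2/93, 13/93)
j=5 picked index 5: u0 ∈ [-5/186, 1/6)
intersection: [2/31, 13/93)

2/31 13/93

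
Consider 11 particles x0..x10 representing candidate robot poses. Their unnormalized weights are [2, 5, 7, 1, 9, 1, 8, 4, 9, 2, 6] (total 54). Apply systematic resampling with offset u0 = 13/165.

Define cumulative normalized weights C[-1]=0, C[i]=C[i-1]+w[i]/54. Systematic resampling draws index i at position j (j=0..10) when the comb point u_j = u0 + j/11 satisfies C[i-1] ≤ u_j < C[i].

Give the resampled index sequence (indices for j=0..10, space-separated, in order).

1 2 3 4 4 6 7 8 8 10 10

C = [1/27, 7/54, 7/27, 5/18, 4/9, 25/54, 11/18, 37/54, 23/27, 8/9, 1]
j=0: u_0=13/165 ∈ [1/27, 7/54) → index 1
j=1: u_1=28/165 ∈ [7/54, 7/27) → index 2
j=2: u_2=43/165 ∈ [7/27, 5/18) → index 3
j=3: u_3=58/165 ∈ [5/18, 4/9) → index 4
j=4: u_4=73/165 ∈ [5/18, 4/9) → index 4
j=5: u_5=8/15 ∈ [25/54, 11/18) → index 6
j=6: u_6=103/165 ∈ [11/18, 37/54) → index 7
j=7: u_7=118/165 ∈ [37/54, 23/27) → index 8
j=8: u_8=133/165 ∈ [37/54, 23/27) → index 8
j=9: u_9=148/165 ∈ [8/9, 1) → index 10
j=10: u_10=163/165 ∈ [8/9, 1) → index 10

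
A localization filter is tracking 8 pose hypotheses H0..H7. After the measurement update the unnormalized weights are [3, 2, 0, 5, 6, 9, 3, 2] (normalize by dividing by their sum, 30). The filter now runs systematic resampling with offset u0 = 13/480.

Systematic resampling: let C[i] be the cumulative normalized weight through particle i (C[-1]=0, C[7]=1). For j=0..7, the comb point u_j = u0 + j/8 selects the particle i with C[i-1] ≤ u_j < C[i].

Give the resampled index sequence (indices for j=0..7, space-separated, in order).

0 1 3 4 4 5 5 6

C = [1/10, 1/6, 1/6, 1/3, 8/15, 5/6, 14/15, 1]
j=0: u_0=13/480 ∈ [0, 1/10) → index 0
j=1: u_1=73/480 ∈ [1/10, 1/6) → index 1
j=2: u_2=133/480 ∈ [1/6, 1/3) → index 3
j=3: u_3=193/480 ∈ [1/3, 8/15) → index 4
j=4: u_4=253/480 ∈ [1/3, 8/15) → index 4
j=5: u_5=313/480 ∈ [8/15, 5/6) → index 5
j=6: u_6=373/480 ∈ [8/15, 5/6) → index 5
j=7: u_7=433/480 ∈ [5/6, 14/15) → index 6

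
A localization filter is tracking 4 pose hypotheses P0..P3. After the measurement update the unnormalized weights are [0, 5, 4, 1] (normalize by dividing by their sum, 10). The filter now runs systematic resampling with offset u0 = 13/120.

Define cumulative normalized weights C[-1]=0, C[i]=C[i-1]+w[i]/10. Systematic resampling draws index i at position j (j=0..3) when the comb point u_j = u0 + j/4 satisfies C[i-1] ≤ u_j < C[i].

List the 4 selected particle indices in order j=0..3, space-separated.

C = [0, 1/2, 9/10, 1]
j=0: u_0=13/120 ∈ [0, 1/2) → index 1
j=1: u_1=43/120 ∈ [0, 1/2) → index 1
j=2: u_2=73/120 ∈ [1/2, 9/10) → index 2
j=3: u_3=103/120 ∈ [1/2, 9/10) → index 2

1 1 2 2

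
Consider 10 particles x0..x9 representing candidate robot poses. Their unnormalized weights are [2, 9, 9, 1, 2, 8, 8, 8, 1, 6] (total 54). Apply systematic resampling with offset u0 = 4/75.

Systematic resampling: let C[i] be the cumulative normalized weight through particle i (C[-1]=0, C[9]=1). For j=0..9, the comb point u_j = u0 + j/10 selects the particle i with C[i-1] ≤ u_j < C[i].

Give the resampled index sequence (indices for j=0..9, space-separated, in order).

C = [1/27, 11/54, 10/27, 7/18, 23/54, 31/54, 13/18, 47/54, 8/9, 1]
j=0: u_0=4/75 ∈ [1/27, 11/54) → index 1
j=1: u_1=23/150 ∈ [1/27, 11/54) → index 1
j=2: u_2=19/75 ∈ [11/54, 10/27) → index 2
j=3: u_3=53/150 ∈ [11/54, 10/27) → index 2
j=4: u_4=34/75 ∈ [23/54, 31/54) → index 5
j=5: u_5=83/150 ∈ [23/54, 31/54) → index 5
j=6: u_6=49/75 ∈ [31/54, 13/18) → index 6
j=7: u_7=113/150 ∈ [13/18, 47/54) → index 7
j=8: u_8=64/75 ∈ [13/18, 47/54) → index 7
j=9: u_9=143/150 ∈ [8/9, 1) → index 9

1 1 2 2 5 5 6 7 7 9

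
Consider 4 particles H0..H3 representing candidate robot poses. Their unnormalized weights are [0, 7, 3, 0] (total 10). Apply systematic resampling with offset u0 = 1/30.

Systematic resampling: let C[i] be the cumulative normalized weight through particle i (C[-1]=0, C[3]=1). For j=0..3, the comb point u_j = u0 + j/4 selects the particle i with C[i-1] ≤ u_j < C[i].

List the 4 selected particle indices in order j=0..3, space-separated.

1 1 1 2

C = [0, 7/10, 1, 1]
j=0: u_0=1/30 ∈ [0, 7/10) → index 1
j=1: u_1=17/60 ∈ [0, 7/10) → index 1
j=2: u_2=8/15 ∈ [0, 7/10) → index 1
j=3: u_3=47/60 ∈ [7/10, 1) → index 2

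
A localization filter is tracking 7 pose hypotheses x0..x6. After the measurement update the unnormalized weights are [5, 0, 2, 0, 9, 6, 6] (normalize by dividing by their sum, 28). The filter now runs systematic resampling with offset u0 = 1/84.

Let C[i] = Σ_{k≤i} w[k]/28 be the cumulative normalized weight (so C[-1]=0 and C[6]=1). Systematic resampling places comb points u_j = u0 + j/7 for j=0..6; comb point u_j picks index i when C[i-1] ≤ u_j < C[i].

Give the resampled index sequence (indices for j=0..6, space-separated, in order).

C = [5/28, 5/28, 1/4, 1/4, 4/7, 11/14, 1]
j=0: u_0=1/84 ∈ [0, 5/28) → index 0
j=1: u_1=13/84 ∈ [0, 5/28) → index 0
j=2: u_2=25/84 ∈ [1/4, 4/7) → index 4
j=3: u_3=37/84 ∈ [1/4, 4/7) → index 4
j=4: u_4=7/12 ∈ [4/7, 11/14) → index 5
j=5: u_5=61/84 ∈ [4/7, 11/14) → index 5
j=6: u_6=73/84 ∈ [11/14, 1) → index 6

0 0 4 4 5 5 6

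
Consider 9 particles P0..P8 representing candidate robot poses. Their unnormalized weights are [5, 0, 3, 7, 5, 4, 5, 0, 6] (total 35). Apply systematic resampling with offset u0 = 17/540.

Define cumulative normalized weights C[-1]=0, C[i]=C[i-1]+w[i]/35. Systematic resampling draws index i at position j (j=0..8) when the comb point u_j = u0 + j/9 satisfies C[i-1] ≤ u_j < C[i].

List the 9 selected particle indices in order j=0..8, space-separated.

C = [1/7, 1/7, 8/35, 3/7, 4/7, 24/35, 29/35, 29/35, 1]
j=0: u_0=17/540 ∈ [0, 1/7) → index 0
j=1: u_1=77/540 ∈ [0, 1/7) → index 0
j=2: u_2=137/540 ∈ [8/35, 3/7) → index 3
j=3: u_3=197/540 ∈ [8/35, 3/7) → index 3
j=4: u_4=257/540 ∈ [3/7, 4/7) → index 4
j=5: u_5=317/540 ∈ [4/7, 24/35) → index 5
j=6: u_6=377/540 ∈ [24/35, 29/35) → index 6
j=7: u_7=437/540 ∈ [24/35, 29/35) → index 6
j=8: u_8=497/540 ∈ [29/35, 1) → index 8

0 0 3 3 4 5 6 6 8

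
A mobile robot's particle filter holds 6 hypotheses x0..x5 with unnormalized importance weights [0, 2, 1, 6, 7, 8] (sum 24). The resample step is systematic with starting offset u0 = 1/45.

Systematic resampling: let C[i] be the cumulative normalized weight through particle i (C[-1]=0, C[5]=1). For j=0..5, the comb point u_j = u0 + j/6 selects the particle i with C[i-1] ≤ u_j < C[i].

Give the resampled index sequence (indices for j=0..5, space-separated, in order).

C = [0, 1/12, 1/8, 3/8, 2/3, 1]
j=0: u_0=1/45 ∈ [0, 1/12) → index 1
j=1: u_1=17/90 ∈ [1/8, 3/8) → index 3
j=2: u_2=16/45 ∈ [1/8, 3/8) → index 3
j=3: u_3=47/90 ∈ [3/8, 2/3) → index 4
j=4: u_4=31/45 ∈ [2/3, 1) → index 5
j=5: u_5=77/90 ∈ [2/3, 1) → index 5

1 3 3 4 5 5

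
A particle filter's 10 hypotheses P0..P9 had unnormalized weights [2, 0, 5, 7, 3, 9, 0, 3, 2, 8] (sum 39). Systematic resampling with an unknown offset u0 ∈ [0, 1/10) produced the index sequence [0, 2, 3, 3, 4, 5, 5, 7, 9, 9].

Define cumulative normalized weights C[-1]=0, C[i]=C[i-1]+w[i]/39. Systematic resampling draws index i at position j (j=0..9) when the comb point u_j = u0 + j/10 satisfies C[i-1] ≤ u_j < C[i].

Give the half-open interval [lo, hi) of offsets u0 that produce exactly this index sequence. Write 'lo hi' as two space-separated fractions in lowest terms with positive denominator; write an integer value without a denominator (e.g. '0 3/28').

C = [2/39, 2/39, 7/39, 14/39, 17/39, 2/3, 2/3, 29/39, 31/39, 1]
j=0 picked index 0: u0 ∈ [0, 2/39)
j=1 picked index 2: u0 ∈ [-19/390, 31/390)
j=2 picked index 3: u0 ∈ [-4/195, 31/195)
j=3 picked index 3: u0 ∈ [-47/390, 23/390)
j=4 picked index 4: u0 ∈ [-8/195, 7/195)
j=5 picked index 5: u0 ∈ [-5/78, 1/6)
j=6 picked index 5: u0 ∈ [-32/195, 1/15)
j=7 picked index 7: u0 ∈ [-1/30, 17/390)
j=8 picked index 9: u0 ∈ [-1/195, 1/5)
j=9 picked index 9: u0 ∈ [-41/390, 1/10)
intersection: [0, 7/195)

0 7/195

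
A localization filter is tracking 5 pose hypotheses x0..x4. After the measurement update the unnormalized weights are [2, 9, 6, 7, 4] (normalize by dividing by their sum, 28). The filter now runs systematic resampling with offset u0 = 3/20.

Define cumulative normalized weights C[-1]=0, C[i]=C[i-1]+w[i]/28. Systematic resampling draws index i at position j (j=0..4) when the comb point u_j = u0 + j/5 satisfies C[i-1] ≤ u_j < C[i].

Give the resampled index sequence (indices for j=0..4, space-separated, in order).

1 1 2 3 4

C = [1/14, 11/28, 17/28, 6/7, 1]
j=0: u_0=3/20 ∈ [1/14, 11/28) → index 1
j=1: u_1=7/20 ∈ [1/14, 11/28) → index 1
j=2: u_2=11/20 ∈ [11/28, 17/28) → index 2
j=3: u_3=3/4 ∈ [17/28, 6/7) → index 3
j=4: u_4=19/20 ∈ [6/7, 1) → index 4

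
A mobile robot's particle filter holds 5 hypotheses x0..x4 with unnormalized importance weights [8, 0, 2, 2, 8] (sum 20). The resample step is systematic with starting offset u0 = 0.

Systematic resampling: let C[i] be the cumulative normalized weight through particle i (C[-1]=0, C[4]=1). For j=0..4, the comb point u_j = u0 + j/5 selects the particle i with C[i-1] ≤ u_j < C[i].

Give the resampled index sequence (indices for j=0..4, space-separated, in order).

C = [2/5, 2/5, 1/2, 3/5, 1]
j=0: u_0=0 ∈ [0, 2/5) → index 0
j=1: u_1=1/5 ∈ [0, 2/5) → index 0
j=2: u_2=2/5 ∈ [2/5, 1/2) → index 2
j=3: u_3=3/5 ∈ [3/5, 1) → index 4
j=4: u_4=4/5 ∈ [3/5, 1) → index 4

0 0 2 4 4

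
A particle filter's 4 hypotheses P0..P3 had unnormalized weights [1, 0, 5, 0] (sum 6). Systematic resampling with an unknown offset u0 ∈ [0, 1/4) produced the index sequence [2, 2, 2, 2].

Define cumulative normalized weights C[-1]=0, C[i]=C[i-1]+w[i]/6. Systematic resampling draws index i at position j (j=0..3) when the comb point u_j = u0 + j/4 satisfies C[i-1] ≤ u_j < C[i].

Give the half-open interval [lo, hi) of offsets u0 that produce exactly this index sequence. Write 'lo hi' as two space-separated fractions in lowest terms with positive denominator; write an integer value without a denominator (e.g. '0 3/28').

1/6 1/4

C = [1/6, 1/6, 1, 1]
j=0 picked index 2: u0 ∈ [1/6, 1)
j=1 picked index 2: u0 ∈ [-1/12, 3/4)
j=2 picked index 2: u0 ∈ [-1/3, 1/2)
j=3 picked index 2: u0 ∈ [-7/12, 1/4)
intersection: [1/6, 1/4)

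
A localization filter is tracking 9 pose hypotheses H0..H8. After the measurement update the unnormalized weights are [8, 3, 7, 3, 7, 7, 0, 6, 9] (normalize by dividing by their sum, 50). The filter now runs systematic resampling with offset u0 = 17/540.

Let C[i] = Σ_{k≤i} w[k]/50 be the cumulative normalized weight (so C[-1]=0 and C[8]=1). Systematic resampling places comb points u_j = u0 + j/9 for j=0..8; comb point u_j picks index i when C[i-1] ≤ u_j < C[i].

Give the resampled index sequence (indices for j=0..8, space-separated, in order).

C = [4/25, 11/50, 9/25, 21/50, 14/25, 7/10, 7/10, 41/50, 1]
j=0: u_0=17/540 ∈ [0, 4/25) → index 0
j=1: u_1=77/540 ∈ [0, 4/25) → index 0
j=2: u_2=137/540 ∈ [11/50, 9/25) → index 2
j=3: u_3=197/540 ∈ [9/25, 21/50) → index 3
j=4: u_4=257/540 ∈ [21/50, 14/25) → index 4
j=5: u_5=317/540 ∈ [14/25, 7/10) → index 5
j=6: u_6=377/540 ∈ [14/25, 7/10) → index 5
j=7: u_7=437/540 ∈ [7/10, 41/50) → index 7
j=8: u_8=497/540 ∈ [41/50, 1) → index 8

0 0 2 3 4 5 5 7 8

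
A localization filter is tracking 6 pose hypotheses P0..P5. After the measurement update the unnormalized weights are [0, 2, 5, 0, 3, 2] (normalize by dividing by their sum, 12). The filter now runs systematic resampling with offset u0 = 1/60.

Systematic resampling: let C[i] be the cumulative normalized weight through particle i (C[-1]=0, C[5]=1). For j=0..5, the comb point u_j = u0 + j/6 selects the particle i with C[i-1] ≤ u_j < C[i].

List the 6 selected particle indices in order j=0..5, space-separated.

C = [0, 1/6, 7/12, 7/12, 5/6, 1]
j=0: u_0=1/60 ∈ [0, 1/6) → index 1
j=1: u_1=11/60 ∈ [1/6, 7/12) → index 2
j=2: u_2=7/20 ∈ [1/6, 7/12) → index 2
j=3: u_3=31/60 ∈ [1/6, 7/12) → index 2
j=4: u_4=41/60 ∈ [7/12, 5/6) → index 4
j=5: u_5=17/20 ∈ [5/6, 1) → index 5

1 2 2 2 4 5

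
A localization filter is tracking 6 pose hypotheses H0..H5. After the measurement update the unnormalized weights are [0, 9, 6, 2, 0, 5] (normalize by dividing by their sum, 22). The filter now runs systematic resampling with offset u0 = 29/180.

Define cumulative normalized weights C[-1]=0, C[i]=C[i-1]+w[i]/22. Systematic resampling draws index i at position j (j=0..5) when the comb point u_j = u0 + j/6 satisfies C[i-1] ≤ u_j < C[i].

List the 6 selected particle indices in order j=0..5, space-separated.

1 1 2 2 5 5

C = [0, 9/22, 15/22, 17/22, 17/22, 1]
j=0: u_0=29/180 ∈ [0, 9/22) → index 1
j=1: u_1=59/180 ∈ [0, 9/22) → index 1
j=2: u_2=89/180 ∈ [9/22, 15/22) → index 2
j=3: u_3=119/180 ∈ [9/22, 15/22) → index 2
j=4: u_4=149/180 ∈ [17/22, 1) → index 5
j=5: u_5=179/180 ∈ [17/22, 1) → index 5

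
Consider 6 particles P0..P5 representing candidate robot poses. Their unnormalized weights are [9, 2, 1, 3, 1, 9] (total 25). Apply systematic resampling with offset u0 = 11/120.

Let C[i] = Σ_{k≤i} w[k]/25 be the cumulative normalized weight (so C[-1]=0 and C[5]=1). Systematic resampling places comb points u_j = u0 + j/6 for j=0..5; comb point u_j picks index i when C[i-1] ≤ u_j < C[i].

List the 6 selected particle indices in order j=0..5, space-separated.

0 0 1 3 5 5

C = [9/25, 11/25, 12/25, 3/5, 16/25, 1]
j=0: u_0=11/120 ∈ [0, 9/25) → index 0
j=1: u_1=31/120 ∈ [0, 9/25) → index 0
j=2: u_2=17/40 ∈ [9/25, 11/25) → index 1
j=3: u_3=71/120 ∈ [12/25, 3/5) → index 3
j=4: u_4=91/120 ∈ [16/25, 1) → index 5
j=5: u_5=37/40 ∈ [16/25, 1) → index 5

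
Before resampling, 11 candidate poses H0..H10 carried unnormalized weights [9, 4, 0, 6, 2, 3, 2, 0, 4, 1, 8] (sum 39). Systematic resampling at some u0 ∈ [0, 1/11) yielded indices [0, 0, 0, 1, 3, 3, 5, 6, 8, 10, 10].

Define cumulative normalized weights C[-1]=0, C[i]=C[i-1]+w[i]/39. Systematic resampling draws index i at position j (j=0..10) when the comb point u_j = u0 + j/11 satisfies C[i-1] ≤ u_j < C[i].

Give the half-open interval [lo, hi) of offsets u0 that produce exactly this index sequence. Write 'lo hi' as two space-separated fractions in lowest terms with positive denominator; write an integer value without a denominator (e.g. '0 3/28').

C = [3/13, 1/3, 1/3, 19/39, 7/13, 8/13, 2/3, 2/3, 10/13, 31/39, 1]
j=0 picked index 0: u0 ∈ [0, 3/13)
j=1 picked index 0: u0 ∈ [-1/11, 20/143)
j=2 picked index 0: u0 ∈ [-2/11, 7/143)
j=3 picked index 1: u0 ∈ [-6/143, 2/33)
j=4 picked index 3: u0 ∈ [-1/33, 53/429)
j=5 picked index 3: u0 ∈ [-4/33, 14/429)
j=6 picked index 5: u0 ∈ [-1/143, 10/143)
j=7 picked index 6: u0 ∈ [-3/143, 1/33)
j=8 picked index 8: u0 ∈ [-2/33, 6/143)
j=9 picked index 10: u0 ∈ [-10/429, 2/11)
j=10 picked index 10: u0 ∈ [-49/429, 1/11)
intersection: [0, 1/33)

0 1/33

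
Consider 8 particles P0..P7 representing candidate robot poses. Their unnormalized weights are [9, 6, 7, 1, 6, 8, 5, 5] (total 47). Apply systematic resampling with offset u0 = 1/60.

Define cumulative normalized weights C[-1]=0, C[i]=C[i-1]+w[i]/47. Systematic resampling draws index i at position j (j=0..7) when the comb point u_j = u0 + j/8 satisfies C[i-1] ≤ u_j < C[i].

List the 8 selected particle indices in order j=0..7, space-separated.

0 0 1 2 4 5 5 6

C = [9/47, 15/47, 22/47, 23/47, 29/47, 37/47, 42/47, 1]
j=0: u_0=1/60 ∈ [0, 9/47) → index 0
j=1: u_1=17/120 ∈ [0, 9/47) → index 0
j=2: u_2=4/15 ∈ [9/47, 15/47) → index 1
j=3: u_3=47/120 ∈ [15/47, 22/47) → index 2
j=4: u_4=31/60 ∈ [23/47, 29/47) → index 4
j=5: u_5=77/120 ∈ [29/47, 37/47) → index 5
j=6: u_6=23/30 ∈ [29/47, 37/47) → index 5
j=7: u_7=107/120 ∈ [37/47, 42/47) → index 6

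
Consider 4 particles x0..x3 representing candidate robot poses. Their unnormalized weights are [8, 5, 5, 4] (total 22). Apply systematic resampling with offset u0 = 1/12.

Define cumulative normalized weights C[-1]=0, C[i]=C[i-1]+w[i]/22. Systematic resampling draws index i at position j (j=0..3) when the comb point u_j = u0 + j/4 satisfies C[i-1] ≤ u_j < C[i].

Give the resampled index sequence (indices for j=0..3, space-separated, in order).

C = [4/11, 13/22, 9/11, 1]
j=0: u_0=1/12 ∈ [0, 4/11) → index 0
j=1: u_1=1/3 ∈ [0, 4/11) → index 0
j=2: u_2=7/12 ∈ [4/11, 13/22) → index 1
j=3: u_3=5/6 ∈ [9/11, 1) → index 3

0 0 1 3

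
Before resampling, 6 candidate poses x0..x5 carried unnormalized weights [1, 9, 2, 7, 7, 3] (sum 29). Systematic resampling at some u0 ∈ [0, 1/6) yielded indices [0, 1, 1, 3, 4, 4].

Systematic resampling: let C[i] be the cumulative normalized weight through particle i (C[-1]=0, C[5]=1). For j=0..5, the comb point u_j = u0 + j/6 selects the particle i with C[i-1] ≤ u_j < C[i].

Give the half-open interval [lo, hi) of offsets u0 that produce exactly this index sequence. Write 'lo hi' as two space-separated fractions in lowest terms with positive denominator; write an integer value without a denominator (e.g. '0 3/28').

0 1/87

C = [1/29, 10/29, 12/29, 19/29, 26/29, 1]
j=0 picked index 0: u0 ∈ [0, 1/29)
j=1 picked index 1: u0 ∈ [-23/174, 31/174)
j=2 picked index 1: u0 ∈ [-26/87, 1/87)
j=3 picked index 3: u0 ∈ [-5/58, 9/58)
j=4 picked index 4: u0 ∈ [-1/87, 20/87)
j=5 picked index 4: u0 ∈ [-31/174, 11/174)
intersection: [0, 1/87)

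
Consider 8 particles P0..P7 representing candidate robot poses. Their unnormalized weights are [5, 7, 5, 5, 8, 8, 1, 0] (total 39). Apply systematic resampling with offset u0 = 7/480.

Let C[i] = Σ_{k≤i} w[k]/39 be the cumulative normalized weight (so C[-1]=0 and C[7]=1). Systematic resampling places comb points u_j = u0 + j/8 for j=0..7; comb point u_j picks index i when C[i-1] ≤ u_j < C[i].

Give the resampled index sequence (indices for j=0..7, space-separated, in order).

C = [5/39, 4/13, 17/39, 22/39, 10/13, 38/39, 1, 1]
j=0: u_0=7/480 ∈ [0, 5/39) → index 0
j=1: u_1=67/480 ∈ [5/39, 4/13) → index 1
j=2: u_2=127/480 ∈ [5/39, 4/13) → index 1
j=3: u_3=187/480 ∈ [4/13, 17/39) → index 2
j=4: u_4=247/480 ∈ [17/39, 22/39) → index 3
j=5: u_5=307/480 ∈ [22/39, 10/13) → index 4
j=6: u_6=367/480 ∈ [22/39, 10/13) → index 4
j=7: u_7=427/480 ∈ [10/13, 38/39) → index 5

0 1 1 2 3 4 4 5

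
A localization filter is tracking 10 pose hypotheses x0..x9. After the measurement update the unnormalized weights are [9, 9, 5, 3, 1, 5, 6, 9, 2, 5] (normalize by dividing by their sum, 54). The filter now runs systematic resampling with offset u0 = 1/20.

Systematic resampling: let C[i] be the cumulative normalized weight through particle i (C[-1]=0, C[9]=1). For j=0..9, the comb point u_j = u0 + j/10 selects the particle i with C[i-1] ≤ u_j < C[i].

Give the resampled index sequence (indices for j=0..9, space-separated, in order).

0 0 1 2 3 5 6 7 7 9

C = [1/6, 1/3, 23/54, 13/27, 1/2, 16/27, 19/27, 47/54, 49/54, 1]
j=0: u_0=1/20 ∈ [0, 1/6) → index 0
j=1: u_1=3/20 ∈ [0, 1/6) → index 0
j=2: u_2=1/4 ∈ [1/6, 1/3) → index 1
j=3: u_3=7/20 ∈ [1/3, 23/54) → index 2
j=4: u_4=9/20 ∈ [23/54, 13/27) → index 3
j=5: u_5=11/20 ∈ [1/2, 16/27) → index 5
j=6: u_6=13/20 ∈ [16/27, 19/27) → index 6
j=7: u_7=3/4 ∈ [19/27, 47/54) → index 7
j=8: u_8=17/20 ∈ [19/27, 47/54) → index 7
j=9: u_9=19/20 ∈ [49/54, 1) → index 9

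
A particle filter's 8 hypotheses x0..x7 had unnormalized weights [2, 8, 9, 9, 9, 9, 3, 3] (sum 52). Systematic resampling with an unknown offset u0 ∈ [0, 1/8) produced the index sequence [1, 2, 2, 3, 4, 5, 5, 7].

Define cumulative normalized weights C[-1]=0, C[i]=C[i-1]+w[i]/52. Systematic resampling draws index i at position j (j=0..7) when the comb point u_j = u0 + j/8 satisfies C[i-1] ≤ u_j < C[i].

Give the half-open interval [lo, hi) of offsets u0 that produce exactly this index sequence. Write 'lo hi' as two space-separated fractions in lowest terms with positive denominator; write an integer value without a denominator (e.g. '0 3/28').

C = [1/26, 5/26, 19/52, 7/13, 37/52, 23/26, 49/52, 1]
j=0 picked index 1: u0 ∈ [1/26, 5/26)
j=1 picked index 2: u0 ∈ [7/104, 25/104)
j=2 picked index 2: u0 ∈ [-3/52, 3/26)
j=3 picked index 3: u0 ∈ [-1/104, 17/104)
j=4 picked index 4: u0 ∈ [1/26, 11/52)
j=5 picked index 5: u0 ∈ [9/104, 27/104)
j=6 picked index 5: u0 ∈ [-1/26, 7/52)
j=7 picked index 7: u0 ∈ [7/104, 1/8)
intersection: [9/104, 3/26)

9/104 3/26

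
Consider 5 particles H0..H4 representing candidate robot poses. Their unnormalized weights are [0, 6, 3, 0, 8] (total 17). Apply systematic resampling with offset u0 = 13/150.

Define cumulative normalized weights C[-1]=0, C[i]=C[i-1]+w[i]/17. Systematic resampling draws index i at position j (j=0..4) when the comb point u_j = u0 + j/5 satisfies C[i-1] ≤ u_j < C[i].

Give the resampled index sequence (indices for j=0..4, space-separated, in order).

1 1 2 4 4

C = [0, 6/17, 9/17, 9/17, 1]
j=0: u_0=13/150 ∈ [0, 6/17) → index 1
j=1: u_1=43/150 ∈ [0, 6/17) → index 1
j=2: u_2=73/150 ∈ [6/17, 9/17) → index 2
j=3: u_3=103/150 ∈ [9/17, 1) → index 4
j=4: u_4=133/150 ∈ [9/17, 1) → index 4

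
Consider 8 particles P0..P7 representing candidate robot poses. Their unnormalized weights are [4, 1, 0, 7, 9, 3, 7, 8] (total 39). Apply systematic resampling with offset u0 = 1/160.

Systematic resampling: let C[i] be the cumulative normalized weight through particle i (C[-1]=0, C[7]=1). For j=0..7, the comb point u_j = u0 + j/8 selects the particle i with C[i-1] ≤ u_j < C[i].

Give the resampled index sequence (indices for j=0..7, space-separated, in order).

C = [4/39, 5/39, 5/39, 4/13, 7/13, 8/13, 31/39, 1]
j=0: u_0=1/160 ∈ [0, 4/39) → index 0
j=1: u_1=21/160 ∈ [5/39, 4/13) → index 3
j=2: u_2=41/160 ∈ [5/39, 4/13) → index 3
j=3: u_3=61/160 ∈ [4/13, 7/13) → index 4
j=4: u_4=81/160 ∈ [4/13, 7/13) → index 4
j=5: u_5=101/160 ∈ [8/13, 31/39) → index 6
j=6: u_6=121/160 ∈ [8/13, 31/39) → index 6
j=7: u_7=141/160 ∈ [31/39, 1) → index 7

0 3 3 4 4 6 6 7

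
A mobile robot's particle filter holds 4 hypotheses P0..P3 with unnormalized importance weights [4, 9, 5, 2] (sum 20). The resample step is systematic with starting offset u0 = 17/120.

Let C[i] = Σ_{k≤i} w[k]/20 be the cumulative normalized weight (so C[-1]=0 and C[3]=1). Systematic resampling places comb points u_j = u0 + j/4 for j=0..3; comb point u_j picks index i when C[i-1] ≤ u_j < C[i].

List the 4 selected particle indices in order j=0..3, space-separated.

C = [1/5, 13/20, 9/10, 1]
j=0: u_0=17/120 ∈ [0, 1/5) → index 0
j=1: u_1=47/120 ∈ [1/5, 13/20) → index 1
j=2: u_2=77/120 ∈ [1/5, 13/20) → index 1
j=3: u_3=107/120 ∈ [13/20, 9/10) → index 2

0 1 1 2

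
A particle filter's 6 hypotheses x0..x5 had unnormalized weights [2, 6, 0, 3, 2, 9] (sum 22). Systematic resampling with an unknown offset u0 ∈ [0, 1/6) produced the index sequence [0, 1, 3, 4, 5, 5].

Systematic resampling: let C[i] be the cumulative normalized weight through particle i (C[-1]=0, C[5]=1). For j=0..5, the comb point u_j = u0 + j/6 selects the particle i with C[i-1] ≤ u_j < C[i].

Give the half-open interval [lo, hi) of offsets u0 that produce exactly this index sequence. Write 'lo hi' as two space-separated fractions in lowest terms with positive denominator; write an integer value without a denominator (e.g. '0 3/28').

C = [1/11, 4/11, 4/11, 1/2, 13/22, 1]
j=0 picked index 0: u0 ∈ [0, 1/11)
j=1 picked index 1: u0 ∈ [-5/66, 13/66)
j=2 picked index 3: u0 ∈ [1/33, 1/6)
j=3 picked index 4: u0 ∈ [0, 1/11)
j=4 picked index 5: u0 ∈ [-5/66, 1/3)
j=5 picked index 5: u0 ∈ [-8/33, 1/6)
intersection: [1/33, 1/11)

1/33 1/11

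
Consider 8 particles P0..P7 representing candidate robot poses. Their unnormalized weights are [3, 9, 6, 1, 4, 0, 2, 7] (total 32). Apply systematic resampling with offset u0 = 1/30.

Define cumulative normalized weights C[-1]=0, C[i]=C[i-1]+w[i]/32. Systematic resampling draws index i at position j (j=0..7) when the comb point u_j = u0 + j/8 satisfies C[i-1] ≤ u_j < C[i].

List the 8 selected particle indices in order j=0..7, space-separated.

C = [3/32, 3/8, 9/16, 19/32, 23/32, 23/32, 25/32, 1]
j=0: u_0=1/30 ∈ [0, 3/32) → index 0
j=1: u_1=19/120 ∈ [3/32, 3/8) → index 1
j=2: u_2=17/60 ∈ [3/32, 3/8) → index 1
j=3: u_3=49/120 ∈ [3/8, 9/16) → index 2
j=4: u_4=8/15 ∈ [3/8, 9/16) → index 2
j=5: u_5=79/120 ∈ [19/32, 23/32) → index 4
j=6: u_6=47/60 ∈ [25/32, 1) → index 7
j=7: u_7=109/120 ∈ [25/32, 1) → index 7

0 1 1 2 2 4 7 7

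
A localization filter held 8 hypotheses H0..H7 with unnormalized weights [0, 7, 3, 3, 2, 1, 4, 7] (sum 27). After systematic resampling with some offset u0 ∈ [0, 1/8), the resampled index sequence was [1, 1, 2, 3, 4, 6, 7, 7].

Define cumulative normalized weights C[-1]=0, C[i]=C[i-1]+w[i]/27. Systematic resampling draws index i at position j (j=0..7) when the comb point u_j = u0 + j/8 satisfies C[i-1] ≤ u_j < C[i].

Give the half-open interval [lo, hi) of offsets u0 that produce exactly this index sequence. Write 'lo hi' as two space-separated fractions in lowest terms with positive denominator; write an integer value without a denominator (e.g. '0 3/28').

C = [0, 7/27, 10/27, 13/27, 5/9, 16/27, 20/27, 1]
j=0 picked index 1: u0 ∈ [0, 7/27)
j=1 picked index 1: u0 ∈ [-1/8, 29/216)
j=2 picked index 2: u0 ∈ [1/108, 13/108)
j=3 picked index 3: u0 ∈ [-1/216, 23/216)
j=4 picked index 4: u0 ∈ [-1/54, 1/18)
j=5 picked index 6: u0 ∈ [-7/216, 25/216)
j=6 picked index 7: u0 ∈ [-1/108, 1/4)
j=7 picked index 7: u0 ∈ [-29/216, 1/8)
intersection: [1/108, 1/18)

1/108 1/18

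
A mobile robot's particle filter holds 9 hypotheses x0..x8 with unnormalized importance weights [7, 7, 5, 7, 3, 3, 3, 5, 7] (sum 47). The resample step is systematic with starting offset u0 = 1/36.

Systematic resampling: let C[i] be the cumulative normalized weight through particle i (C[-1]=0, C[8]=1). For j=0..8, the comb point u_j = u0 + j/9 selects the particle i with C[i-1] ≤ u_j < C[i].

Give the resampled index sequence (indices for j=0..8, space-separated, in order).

C = [7/47, 14/47, 19/47, 26/47, 29/47, 32/47, 35/47, 40/47, 1]
j=0: u_0=1/36 ∈ [0, 7/47) → index 0
j=1: u_1=5/36 ∈ [0, 7/47) → index 0
j=2: u_2=1/4 ∈ [7/47, 14/47) → index 1
j=3: u_3=13/36 ∈ [14/47, 19/47) → index 2
j=4: u_4=17/36 ∈ [19/47, 26/47) → index 3
j=5: u_5=7/12 ∈ [26/47, 29/47) → index 4
j=6: u_6=25/36 ∈ [32/47, 35/47) → index 6
j=7: u_7=29/36 ∈ [35/47, 40/47) → index 7
j=8: u_8=11/12 ∈ [40/47, 1) → index 8

0 0 1 2 3 4 6 7 8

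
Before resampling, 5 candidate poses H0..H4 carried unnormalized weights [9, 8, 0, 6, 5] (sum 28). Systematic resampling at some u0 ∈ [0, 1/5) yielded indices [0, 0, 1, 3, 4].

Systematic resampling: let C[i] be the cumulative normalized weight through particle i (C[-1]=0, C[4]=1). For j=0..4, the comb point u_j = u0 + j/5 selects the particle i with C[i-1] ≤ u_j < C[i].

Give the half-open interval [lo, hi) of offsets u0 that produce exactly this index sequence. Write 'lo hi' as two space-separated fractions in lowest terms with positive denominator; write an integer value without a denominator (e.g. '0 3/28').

3/140 17/140

C = [9/28, 17/28, 17/28, 23/28, 1]
j=0 picked index 0: u0 ∈ [0, 9/28)
j=1 picked index 0: u0 ∈ [-1/5, 17/140)
j=2 picked index 1: u0 ∈ [-11/140, 29/140)
j=3 picked index 3: u0 ∈ [1/140, 31/140)
j=4 picked index 4: u0 ∈ [3/140, 1/5)
intersection: [3/140, 17/140)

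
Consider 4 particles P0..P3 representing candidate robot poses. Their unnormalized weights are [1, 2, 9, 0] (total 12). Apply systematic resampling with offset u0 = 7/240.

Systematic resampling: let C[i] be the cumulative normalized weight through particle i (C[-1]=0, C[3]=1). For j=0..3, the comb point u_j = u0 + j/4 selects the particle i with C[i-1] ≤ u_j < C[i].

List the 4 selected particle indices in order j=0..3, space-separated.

C = [1/12, 1/4, 1, 1]
j=0: u_0=7/240 ∈ [0, 1/12) → index 0
j=1: u_1=67/240 ∈ [1/4, 1) → index 2
j=2: u_2=127/240 ∈ [1/4, 1) → index 2
j=3: u_3=187/240 ∈ [1/4, 1) → index 2

0 2 2 2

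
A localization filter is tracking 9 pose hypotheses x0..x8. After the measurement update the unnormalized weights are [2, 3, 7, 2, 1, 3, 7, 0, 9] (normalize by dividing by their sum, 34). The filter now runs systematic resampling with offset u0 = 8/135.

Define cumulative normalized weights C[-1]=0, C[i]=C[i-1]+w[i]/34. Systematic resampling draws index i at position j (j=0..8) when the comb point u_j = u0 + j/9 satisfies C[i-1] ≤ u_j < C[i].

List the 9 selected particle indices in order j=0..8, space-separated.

1 2 2 3 5 6 6 8 8

C = [1/17, 5/34, 6/17, 7/17, 15/34, 9/17, 25/34, 25/34, 1]
j=0: u_0=8/135 ∈ [1/17, 5/34) → index 1
j=1: u_1=23/135 ∈ [5/34, 6/17) → index 2
j=2: u_2=38/135 ∈ [5/34, 6/17) → index 2
j=3: u_3=53/135 ∈ [6/17, 7/17) → index 3
j=4: u_4=68/135 ∈ [15/34, 9/17) → index 5
j=5: u_5=83/135 ∈ [9/17, 25/34) → index 6
j=6: u_6=98/135 ∈ [9/17, 25/34) → index 6
j=7: u_7=113/135 ∈ [25/34, 1) → index 8
j=8: u_8=128/135 ∈ [25/34, 1) → index 8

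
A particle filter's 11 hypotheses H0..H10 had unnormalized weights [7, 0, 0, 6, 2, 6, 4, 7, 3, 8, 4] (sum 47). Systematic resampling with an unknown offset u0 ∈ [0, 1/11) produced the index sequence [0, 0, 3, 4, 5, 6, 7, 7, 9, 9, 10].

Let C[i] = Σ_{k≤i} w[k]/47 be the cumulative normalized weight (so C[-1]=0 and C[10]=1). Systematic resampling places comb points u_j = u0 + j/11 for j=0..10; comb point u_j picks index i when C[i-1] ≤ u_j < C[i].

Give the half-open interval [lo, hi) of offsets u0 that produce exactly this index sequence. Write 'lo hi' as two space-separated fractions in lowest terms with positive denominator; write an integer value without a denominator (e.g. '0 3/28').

C = [7/47, 7/47, 7/47, 13/47, 15/47, 21/47, 25/47, 32/47, 35/47, 43/47, 1]
j=0 picked index 0: u0 ∈ [0, 7/47)
j=1 picked index 0: u0 ∈ [-1/11, 30/517)
j=2 picked index 3: u0 ∈ [-17/517, 49/517)
j=3 picked index 4: u0 ∈ [2/517, 24/517)
j=4 picked index 5: u0 ∈ [-23/517, 43/517)
j=5 picked index 6: u0 ∈ [-4/517, 40/517)
j=6 picked index 7: u0 ∈ [-7/517, 70/517)
j=7 picked index 7: u0 ∈ [-54/517, 23/517)
j=8 picked index 9: u0 ∈ [9/517, 97/517)
j=9 picked index 9: u0 ∈ [-38/517, 50/517)
j=10 picked index 10: u0 ∈ [3/517, 1/11)
intersection: [9/517, 23/517)

9/517 23/517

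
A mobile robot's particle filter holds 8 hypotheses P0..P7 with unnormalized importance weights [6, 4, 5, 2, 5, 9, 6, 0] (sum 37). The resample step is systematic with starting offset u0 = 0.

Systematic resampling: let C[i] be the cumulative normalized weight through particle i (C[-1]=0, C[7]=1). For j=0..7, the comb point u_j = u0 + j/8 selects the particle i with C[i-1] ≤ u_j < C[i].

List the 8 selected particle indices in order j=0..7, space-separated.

0 0 1 2 4 5 5 6

C = [6/37, 10/37, 15/37, 17/37, 22/37, 31/37, 1, 1]
j=0: u_0=0 ∈ [0, 6/37) → index 0
j=1: u_1=1/8 ∈ [0, 6/37) → index 0
j=2: u_2=1/4 ∈ [6/37, 10/37) → index 1
j=3: u_3=3/8 ∈ [10/37, 15/37) → index 2
j=4: u_4=1/2 ∈ [17/37, 22/37) → index 4
j=5: u_5=5/8 ∈ [22/37, 31/37) → index 5
j=6: u_6=3/4 ∈ [22/37, 31/37) → index 5
j=7: u_7=7/8 ∈ [31/37, 1) → index 6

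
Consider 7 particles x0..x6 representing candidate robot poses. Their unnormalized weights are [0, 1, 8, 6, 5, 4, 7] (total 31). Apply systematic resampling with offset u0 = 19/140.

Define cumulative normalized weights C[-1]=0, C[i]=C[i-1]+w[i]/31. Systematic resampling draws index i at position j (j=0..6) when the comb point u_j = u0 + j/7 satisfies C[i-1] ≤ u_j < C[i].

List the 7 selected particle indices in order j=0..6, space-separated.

2 2 3 4 5 6 6

C = [0, 1/31, 9/31, 15/31, 20/31, 24/31, 1]
j=0: u_0=19/140 ∈ [1/31, 9/31) → index 2
j=1: u_1=39/140 ∈ [1/31, 9/31) → index 2
j=2: u_2=59/140 ∈ [9/31, 15/31) → index 3
j=3: u_3=79/140 ∈ [15/31, 20/31) → index 4
j=4: u_4=99/140 ∈ [20/31, 24/31) → index 5
j=5: u_5=17/20 ∈ [24/31, 1) → index 6
j=6: u_6=139/140 ∈ [24/31, 1) → index 6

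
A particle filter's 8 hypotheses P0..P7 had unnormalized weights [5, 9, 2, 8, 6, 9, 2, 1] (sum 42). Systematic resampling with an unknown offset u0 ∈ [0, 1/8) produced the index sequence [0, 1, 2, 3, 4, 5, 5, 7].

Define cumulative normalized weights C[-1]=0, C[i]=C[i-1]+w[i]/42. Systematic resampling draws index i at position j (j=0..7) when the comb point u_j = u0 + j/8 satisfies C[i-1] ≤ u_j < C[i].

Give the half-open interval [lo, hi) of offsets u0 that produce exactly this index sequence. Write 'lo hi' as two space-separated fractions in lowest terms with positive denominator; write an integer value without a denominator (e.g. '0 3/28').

C = [5/42, 1/3, 8/21, 4/7, 5/7, 13/14, 41/42, 1]
j=0 picked index 0: u0 ∈ [0, 5/42)
j=1 picked index 1: u0 ∈ [-1/168, 5/24)
j=2 picked index 2: u0 ∈ [1/12, 11/84)
j=3 picked index 3: u0 ∈ [1/168, 11/56)
j=4 picked index 4: u0 ∈ [1/14, 3/14)
j=5 picked index 5: u0 ∈ [5/56, 17/56)
j=6 picked index 5: u0 ∈ [-1/28, 5/28)
j=7 picked index 7: u0 ∈ [17/168, 1/8)
intersection: [17/168, 5/42)

17/168 5/42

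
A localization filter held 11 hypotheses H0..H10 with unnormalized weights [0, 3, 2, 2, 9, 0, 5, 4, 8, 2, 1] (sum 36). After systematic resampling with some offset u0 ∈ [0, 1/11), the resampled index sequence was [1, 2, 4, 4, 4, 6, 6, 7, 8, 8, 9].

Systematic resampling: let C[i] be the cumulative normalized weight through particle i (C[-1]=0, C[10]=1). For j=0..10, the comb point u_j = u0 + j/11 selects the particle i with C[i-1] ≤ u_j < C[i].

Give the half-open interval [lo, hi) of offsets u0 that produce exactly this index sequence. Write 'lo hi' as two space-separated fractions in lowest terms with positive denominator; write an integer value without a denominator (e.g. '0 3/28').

5/396 5/132

C = [0, 1/12, 5/36, 7/36, 4/9, 4/9, 7/12, 25/36, 11/12, 35/36, 1]
j=0 picked index 1: u0 ∈ [0, 1/12)
j=1 picked index 2: u0 ∈ [-1/132, 19/396)
j=2 picked index 4: u0 ∈ [5/396, 26/99)
j=3 picked index 4: u0 ∈ [-31/396, 17/99)
j=4 picked index 4: u0 ∈ [-67/396, 8/99)
j=5 picked index 6: u0 ∈ [-1/99, 17/132)
j=6 picked index 6: u0 ∈ [-10/99, 5/132)
j=7 picked index 7: u0 ∈ [-7/132, 23/396)
j=8 picked index 8: u0 ∈ [-13/396, 25/132)
j=9 picked index 8: u0 ∈ [-49/396, 13/132)
j=10 picked index 9: u0 ∈ [1/132, 25/396)
intersection: [5/396, 5/132)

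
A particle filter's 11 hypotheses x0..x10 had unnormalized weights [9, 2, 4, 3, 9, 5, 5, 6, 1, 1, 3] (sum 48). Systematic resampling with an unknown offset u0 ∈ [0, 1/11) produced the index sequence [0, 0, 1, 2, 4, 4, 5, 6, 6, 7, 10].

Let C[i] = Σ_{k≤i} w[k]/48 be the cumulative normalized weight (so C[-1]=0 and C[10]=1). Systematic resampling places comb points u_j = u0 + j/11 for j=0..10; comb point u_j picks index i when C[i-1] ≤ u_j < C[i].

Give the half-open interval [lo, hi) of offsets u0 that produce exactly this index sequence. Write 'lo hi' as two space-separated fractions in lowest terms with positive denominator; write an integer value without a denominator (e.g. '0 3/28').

1/33 7/176

C = [3/16, 11/48, 5/16, 3/8, 9/16, 2/3, 37/48, 43/48, 11/12, 15/16, 1]
j=0 picked index 0: u0 ∈ [0, 3/16)
j=1 picked index 0: u0 ∈ [-1/11, 17/176)
j=2 picked index 1: u0 ∈ [1/176, 25/528)
j=3 picked index 2: u0 ∈ [-23/528, 7/176)
j=4 picked index 4: u0 ∈ [1/88, 35/176)
j=5 picked index 4: u0 ∈ [-7/88, 19/176)
j=6 picked index 5: u0 ∈ [3/176, 4/33)
j=7 picked index 6: u0 ∈ [1/33, 71/528)
j=8 picked index 6: u0 ∈ [-2/33, 23/528)
j=9 picked index 7: u0 ∈ [-25/528, 41/528)
j=10 picked index 10: u0 ∈ [5/176, 1/11)
intersection: [1/33, 7/176)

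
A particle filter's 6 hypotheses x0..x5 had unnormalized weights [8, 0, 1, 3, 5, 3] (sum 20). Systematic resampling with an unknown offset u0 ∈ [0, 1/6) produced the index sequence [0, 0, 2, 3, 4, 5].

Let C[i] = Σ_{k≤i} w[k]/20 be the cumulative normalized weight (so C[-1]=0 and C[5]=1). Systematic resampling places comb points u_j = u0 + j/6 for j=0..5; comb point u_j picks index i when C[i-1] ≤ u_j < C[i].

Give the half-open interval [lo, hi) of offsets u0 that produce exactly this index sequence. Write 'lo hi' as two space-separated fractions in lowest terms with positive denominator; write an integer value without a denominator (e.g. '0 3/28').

C = [2/5, 2/5, 9/20, 3/5, 17/20, 1]
j=0 picked index 0: u0 ∈ [0, 2/5)
j=1 picked index 0: u0 ∈ [-1/6, 7/30)
j=2 picked index 2: u0 ∈ [1/15, 7/60)
j=3 picked index 3: u0 ∈ [-1/20, 1/10)
j=4 picked index 4: u0 ∈ [-1/15, 11/60)
j=5 picked index 5: u0 ∈ [1/60, 1/6)
intersection: [1/15, 1/10)

1/15 1/10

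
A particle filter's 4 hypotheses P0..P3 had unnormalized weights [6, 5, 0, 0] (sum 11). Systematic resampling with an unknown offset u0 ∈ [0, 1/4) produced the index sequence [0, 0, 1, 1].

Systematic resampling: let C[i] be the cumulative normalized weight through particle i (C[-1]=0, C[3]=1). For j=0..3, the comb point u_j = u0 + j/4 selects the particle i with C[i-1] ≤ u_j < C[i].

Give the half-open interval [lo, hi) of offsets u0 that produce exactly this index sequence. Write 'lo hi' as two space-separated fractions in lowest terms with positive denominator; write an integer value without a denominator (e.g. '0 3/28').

C = [6/11, 1, 1, 1]
j=0 picked index 0: u0 ∈ [0, 6/11)
j=1 picked index 0: u0 ∈ [-1/4, 13/44)
j=2 picked index 1: u0 ∈ [1/22, 1/2)
j=3 picked index 1: u0 ∈ [-9/44, 1/4)
intersection: [1/22, 1/4)

1/22 1/4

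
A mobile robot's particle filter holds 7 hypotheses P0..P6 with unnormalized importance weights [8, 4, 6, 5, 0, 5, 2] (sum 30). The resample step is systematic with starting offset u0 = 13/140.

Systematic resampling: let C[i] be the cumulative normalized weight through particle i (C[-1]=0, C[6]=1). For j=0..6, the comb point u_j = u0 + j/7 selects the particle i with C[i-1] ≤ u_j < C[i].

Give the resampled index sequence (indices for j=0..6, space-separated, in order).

0 0 1 2 3 5 6

C = [4/15, 2/5, 3/5, 23/30, 23/30, 14/15, 1]
j=0: u_0=13/140 ∈ [0, 4/15) → index 0
j=1: u_1=33/140 ∈ [0, 4/15) → index 0
j=2: u_2=53/140 ∈ [4/15, 2/5) → index 1
j=3: u_3=73/140 ∈ [2/5, 3/5) → index 2
j=4: u_4=93/140 ∈ [3/5, 23/30) → index 3
j=5: u_5=113/140 ∈ [23/30, 14/15) → index 5
j=6: u_6=19/20 ∈ [14/15, 1) → index 6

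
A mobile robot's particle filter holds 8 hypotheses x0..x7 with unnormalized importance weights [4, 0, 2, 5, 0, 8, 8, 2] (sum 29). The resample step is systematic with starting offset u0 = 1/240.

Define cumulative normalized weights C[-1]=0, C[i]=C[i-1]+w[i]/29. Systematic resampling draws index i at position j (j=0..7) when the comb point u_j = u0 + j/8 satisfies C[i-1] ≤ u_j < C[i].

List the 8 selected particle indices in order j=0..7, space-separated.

0 0 3 3 5 5 6 6

C = [4/29, 4/29, 6/29, 11/29, 11/29, 19/29, 27/29, 1]
j=0: u_0=1/240 ∈ [0, 4/29) → index 0
j=1: u_1=31/240 ∈ [0, 4/29) → index 0
j=2: u_2=61/240 ∈ [6/29, 11/29) → index 3
j=3: u_3=91/240 ∈ [6/29, 11/29) → index 3
j=4: u_4=121/240 ∈ [11/29, 19/29) → index 5
j=5: u_5=151/240 ∈ [11/29, 19/29) → index 5
j=6: u_6=181/240 ∈ [19/29, 27/29) → index 6
j=7: u_7=211/240 ∈ [19/29, 27/29) → index 6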